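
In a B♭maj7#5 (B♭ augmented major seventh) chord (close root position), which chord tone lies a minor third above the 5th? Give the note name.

Spelling the chord: B♭, D, F♯, A.
The 5th is F♯. A minor third above F♯ is A.
A is the chord's 7th.

A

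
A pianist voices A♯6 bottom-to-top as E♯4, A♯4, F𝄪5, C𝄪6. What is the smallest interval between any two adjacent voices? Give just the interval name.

perfect 4th

Adjacent intervals: E♯4→A♯4 = perfect fourth; A♯4→F𝄪5 = major sixth; F𝄪5→C𝄪6 = perfect fifth.
The smallest is E♯4 to A♯4, a perfect fourth (5 semitones).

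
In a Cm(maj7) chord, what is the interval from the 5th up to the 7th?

major third

Spelling the chord: C–Eb–G–B.
The 5th is G and the 7th is B.
G up to B spans 3 letter names and 4 semitones — a major third.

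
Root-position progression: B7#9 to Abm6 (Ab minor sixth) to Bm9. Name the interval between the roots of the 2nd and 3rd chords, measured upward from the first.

The roots are Ab and B.
2 letter names make it a second; at 3 semitones (a half step wider than major) the quality is augmented.

augmented 2nd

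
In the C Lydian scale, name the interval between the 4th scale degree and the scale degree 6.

m3

C lydian: C D E F# G A B.
4th scale degree = F#; 6th degree = A.
F# up to A is 3 semitones, a half step narrower than a major third, so the interval is minor.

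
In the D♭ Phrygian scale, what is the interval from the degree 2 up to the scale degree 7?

D♭ phrygian: D♭ E𝄫 F♭ G♭ A♭ B𝄫 C♭.
The degree 2 is E𝄫 and the degree 7 is C♭.
E𝄫 up to C♭ spans 6 letter names and 9 semitones — a major sixth.

major sixth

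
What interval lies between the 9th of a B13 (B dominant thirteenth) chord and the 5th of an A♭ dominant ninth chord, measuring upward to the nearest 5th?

The 9th of B13 (B dominant thirteenth) is C♯; the 5th of A♭ dominant ninth is E♭.
C♯ up to E♭ is 2 semitones, a whole step narrower than a major third, so the interval is diminished.

diminished third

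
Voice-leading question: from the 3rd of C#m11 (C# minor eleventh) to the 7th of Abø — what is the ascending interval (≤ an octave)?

d3

The 3rd of C#m11 (C# minor eleventh) is E; the 7th of Abø is Gb.
E up to Gb is 2 semitones, a whole step narrower than a major third, so the interval is diminished.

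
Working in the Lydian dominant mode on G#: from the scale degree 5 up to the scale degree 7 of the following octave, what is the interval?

minor tenth

Spelling the Lydian dominant mode on G#: G# A# B# C## D# E# F#.
The scale degree 5 is D# and the 7th degree (up an octave) is F#.
D# up to F# is 15 semitones, a half step narrower than a major tenth, so the interval is minor.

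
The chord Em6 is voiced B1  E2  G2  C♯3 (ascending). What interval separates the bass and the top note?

major 9th

The outer voices are B1 and C♯3.
From B to C♯ is 14 semitones, exactly the major ninth.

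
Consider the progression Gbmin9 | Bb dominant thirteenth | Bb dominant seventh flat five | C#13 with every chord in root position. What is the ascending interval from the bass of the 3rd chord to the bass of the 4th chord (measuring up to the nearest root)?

augmented 2nd

The roots are Bb and C#.
Bb up to C# is 3 semitones, a half step wider than a major second, so the interval is augmented.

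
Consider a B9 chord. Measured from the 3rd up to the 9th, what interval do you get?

minor 7th

B9: B D# F# A C#.
So we need the interval from D# up to C#.
From D# to C#: 10 semitones over a seventh = minor.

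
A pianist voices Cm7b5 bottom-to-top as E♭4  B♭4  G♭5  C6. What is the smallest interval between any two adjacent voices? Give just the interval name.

Adjacent intervals: E♭4→B♭4 = perfect fifth; B♭4→G♭5 = minor sixth; G♭5→C6 = augmented fourth.
The smallest is G♭5 to C6, an augmented fourth (6 semitones).

A4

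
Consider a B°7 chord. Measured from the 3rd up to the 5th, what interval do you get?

B°7: B D F Ab.
3rd = D; 5th = F.
D up to F is 3 semitones, a half step narrower than a major third, so the interval is minor.

m3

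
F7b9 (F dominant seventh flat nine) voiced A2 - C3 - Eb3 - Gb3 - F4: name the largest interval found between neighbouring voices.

Adjacent intervals: A2→C3 = minor third; C3→Eb3 = minor third; Eb3→Gb3 = minor third; Gb3→F4 = major seventh.
The largest is Gb3 to F4, a major seventh (11 semitones).

major seventh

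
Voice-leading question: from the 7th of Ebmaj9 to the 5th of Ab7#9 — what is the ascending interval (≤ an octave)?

Ebmaj9 has D as its 7th, and Ab7#9 has Eb as its 5th.
2 letter names make it a second; at 1 semitone (a half step narrower than major) the quality is minor.

minor 2nd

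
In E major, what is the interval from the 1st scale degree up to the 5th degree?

Spelling E major: E F♯ G♯ A B C♯ D♯.
The 1st scale degree is E and the 5th degree is B.
From E to B is 7 semitones, exactly the perfect fifth.

perfect fifth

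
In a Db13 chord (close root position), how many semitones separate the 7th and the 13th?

Db dominant thirteenth is spelled Db F Ab Cb Eb Bb.
Cb to Bb is a major seventh: 11 semitones.

11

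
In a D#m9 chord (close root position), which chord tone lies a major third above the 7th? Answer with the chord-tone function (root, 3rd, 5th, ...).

D#m9 is spelled D#, F#, A#, C#, E#.
The 7th is C#. A major third above C# is E#.
E# is the chord's 9th.

9th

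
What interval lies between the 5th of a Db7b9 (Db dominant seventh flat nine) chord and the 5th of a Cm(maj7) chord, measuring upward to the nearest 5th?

major seventh

Db7b9 (Db dominant seventh flat nine) has Ab as its 5th, and Cm(maj7) has G as its 5th.
From Ab to G is 11 semitones, exactly the major seventh.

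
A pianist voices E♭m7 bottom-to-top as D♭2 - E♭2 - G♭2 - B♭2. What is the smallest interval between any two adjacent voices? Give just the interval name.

Adjacent intervals: D♭2→E♭2 = major second; E♭2→G♭2 = minor third; G♭2→B♭2 = major third.
The smallest is D♭2 to E♭2, a major second (2 semitones).

major second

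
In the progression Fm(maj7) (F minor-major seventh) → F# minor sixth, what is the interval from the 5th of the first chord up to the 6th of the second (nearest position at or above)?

The 5th of Fm(maj7) (F minor-major seventh) is C; the 6th of F# minor sixth is D#.
C up to D# is 3 semitones, a half step wider than a major second, so the interval is augmented.

augmented second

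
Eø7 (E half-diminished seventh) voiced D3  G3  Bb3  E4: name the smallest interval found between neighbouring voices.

Adjacent intervals: D3→G3 = perfect fourth; G3→Bb3 = minor third; Bb3→E4 = augmented fourth.
The smallest is G3 to Bb3, a minor third (3 semitones).

minor third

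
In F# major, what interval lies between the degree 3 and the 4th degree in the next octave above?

Spelling F# major: F# G# A# B C# D# E#.
So we need the interval from A# up to B.
9 letter names make it a ninth; at 13 semitones (a half step narrower than major) the quality is minor.

minor ninth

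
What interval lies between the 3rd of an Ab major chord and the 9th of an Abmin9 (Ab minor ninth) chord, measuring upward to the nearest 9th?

minor seventh

Ab major has C as its 3rd, and Abmin9 (Ab minor ninth) has Bb as its 9th.
7 letter names make it a seventh; at 10 semitones (a half step narrower than major) the quality is minor.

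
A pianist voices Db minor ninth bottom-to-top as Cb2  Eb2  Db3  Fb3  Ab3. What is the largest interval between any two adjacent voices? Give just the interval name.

minor 7th

Adjacent intervals: Cb2→Eb2 = major third; Eb2→Db3 = minor seventh; Db3→Fb3 = minor third; Fb3→Ab3 = major third.
The largest is Eb2 to Db3, a minor seventh (10 semitones).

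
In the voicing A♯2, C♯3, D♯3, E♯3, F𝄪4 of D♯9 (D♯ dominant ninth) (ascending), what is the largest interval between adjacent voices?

major 9th

Adjacent intervals: A♯2→C♯3 = minor third; C♯3→D♯3 = major second; D♯3→E♯3 = major second; E♯3→F𝄪4 = major ninth.
The largest is E♯3 to F𝄪4, a major ninth (14 semitones).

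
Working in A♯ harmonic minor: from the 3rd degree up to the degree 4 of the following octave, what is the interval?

A♯ harmonic minor: A♯ B♯ C♯ D♯ E♯ F♯ G𝄪.
The 3rd degree is C♯ and the degree 4 (up an octave) is D♯.
From C♯ to D♯ is 14 semitones, exactly the major ninth.

major ninth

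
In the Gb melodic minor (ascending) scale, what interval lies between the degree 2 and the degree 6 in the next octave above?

Gb melodic minor: Gb Ab Bbb Cb Db Eb F.
So we need the interval from Ab up to Eb.
Ab up to Eb spans 12 letter names and 19 semitones — a perfect twelfth.

perfect twelfth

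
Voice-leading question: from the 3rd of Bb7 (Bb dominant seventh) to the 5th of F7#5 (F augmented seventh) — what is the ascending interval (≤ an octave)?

major 7th

The 3rd of Bb7 (Bb dominant seventh) is D; the 5th of F7#5 (F augmented seventh) is C#.
Counting 7 letters and 11 half steps from D gives a major seventh.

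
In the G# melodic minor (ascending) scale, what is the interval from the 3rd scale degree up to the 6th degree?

augmented 4th

G# melodic minor: G# A# B C# D# E# F##.
So we need the interval from B up to E#.
B up to E# is 6 semitones, a half step wider than a perfect fourth, so the interval is augmented.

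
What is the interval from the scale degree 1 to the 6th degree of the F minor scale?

F natural minor: F G Ab Bb C Db Eb.
Scale degree 1 = F; degree 6 = Db.
From F to Db: 8 semitones over a sixth = minor.

minor sixth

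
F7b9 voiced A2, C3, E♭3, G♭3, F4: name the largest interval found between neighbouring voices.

M7

Adjacent intervals: A2→C3 = minor third; C3→E♭3 = minor third; E♭3→G♭3 = minor third; G♭3→F4 = major seventh.
The largest is G♭3 to F4, a major seventh (11 semitones).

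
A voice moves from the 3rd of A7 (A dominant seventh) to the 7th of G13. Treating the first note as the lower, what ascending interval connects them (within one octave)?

A7 (A dominant seventh) has C♯ as its 3rd, and G13 has F as its 7th.
4 letter names make it a fourth; at 4 semitones (a half step narrower than perfect) the quality is diminished.

diminished fourth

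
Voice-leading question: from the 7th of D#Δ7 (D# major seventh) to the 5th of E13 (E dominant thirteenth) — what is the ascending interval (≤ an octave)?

diminished 7th

D#Δ7 (D# major seventh) has C## as its 7th, and E13 (E dominant thirteenth) has B as its 5th.
7 letter names make it a seventh; at 9 semitones (a whole step narrower than major) the quality is diminished.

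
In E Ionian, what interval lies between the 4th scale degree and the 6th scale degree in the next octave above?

major tenth

The scale runs E F# G# A B C# D#.
The 4th scale degree is A and the scale degree 6 (up an octave) is C#.
A up to C# spans 10 letter names and 16 semitones — a major tenth.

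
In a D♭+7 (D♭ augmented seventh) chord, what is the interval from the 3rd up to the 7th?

D♭aug7: D♭–F–A–C♭.
The 3rd is F and the 7th is C♭.
From F to C♭: 6 semitones over a fifth = diminished.

diminished 5th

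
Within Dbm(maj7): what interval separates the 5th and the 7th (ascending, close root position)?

Dbm(maj7): Db, Fb, Ab, C.
5th = Ab; 7th = C.
Ab up to C spans 3 letter names and 4 semitones — a major third.

major third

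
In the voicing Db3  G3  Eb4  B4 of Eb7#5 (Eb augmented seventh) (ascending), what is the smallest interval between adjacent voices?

augmented fourth

Adjacent intervals: Db3→G3 = augmented fourth; G3→Eb4 = minor sixth; Eb4→B4 = augmented fifth.
The smallest is Db3 to G3, an augmented fourth (6 semitones).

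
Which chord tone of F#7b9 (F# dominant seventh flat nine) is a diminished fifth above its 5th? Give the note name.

G

F#7b9: F#–A#–C#–E–G.
The 5th is C#. A diminished fifth above C# is G.
G is the chord's 9th.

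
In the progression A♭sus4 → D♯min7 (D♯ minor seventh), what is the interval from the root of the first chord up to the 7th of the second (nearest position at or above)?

A♭sus4 has A♭ as its root, and D♯min7 (D♯ minor seventh) has C♯ as its 7th.
3 letter names make it a third; at 5 semitones (a half step wider than major) the quality is augmented.

augmented third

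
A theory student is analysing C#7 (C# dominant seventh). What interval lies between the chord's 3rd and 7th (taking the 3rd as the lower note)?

C#7 is spelled C#, E#, G#, B.
That puts E# below B.
5 letter names make it a fifth; at 6 semitones (a half step narrower than perfect) the quality is diminished.

diminished fifth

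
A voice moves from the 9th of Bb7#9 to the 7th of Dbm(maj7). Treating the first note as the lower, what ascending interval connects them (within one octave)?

diminished octave

The 9th of Bb7#9 is C#; the 7th of Dbm(maj7) is C.
C# up to C is 11 semitones, a half step narrower than a perfect octave, so the interval is diminished.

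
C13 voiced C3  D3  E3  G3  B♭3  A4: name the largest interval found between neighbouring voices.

Adjacent intervals: C3→D3 = major second; D3→E3 = major second; E3→G3 = minor third; G3→B♭3 = minor third; B♭3→A4 = major seventh.
The largest is B♭3 to A4, a major seventh (11 semitones).

major seventh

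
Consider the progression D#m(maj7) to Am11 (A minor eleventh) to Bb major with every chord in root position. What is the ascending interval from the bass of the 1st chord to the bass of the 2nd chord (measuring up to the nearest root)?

The roots are D# and A.
5 letter names make it a fifth; at 6 semitones (a half step narrower than perfect) the quality is diminished.

diminished 5th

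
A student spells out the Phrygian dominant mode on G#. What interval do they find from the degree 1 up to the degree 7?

minor seventh

Spelling the Phrygian dominant mode on G#: G# A B# C# D# E F#.
So we need the interval from G# up to F#.
From G# to F#: 10 semitones over a seventh = minor.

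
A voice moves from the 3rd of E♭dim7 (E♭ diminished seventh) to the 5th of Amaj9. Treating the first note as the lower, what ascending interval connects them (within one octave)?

augmented sixth

E♭dim7 (E♭ diminished seventh) has G♭ as its 3rd, and Amaj9 has E as its 5th.
G♭ up to E is 10 semitones, a half step wider than a major sixth, so the interval is augmented.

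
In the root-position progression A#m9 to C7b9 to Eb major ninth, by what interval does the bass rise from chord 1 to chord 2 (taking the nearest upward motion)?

d3

The roots are A# and C.
From A# to C: 2 semitones over a third = diminished.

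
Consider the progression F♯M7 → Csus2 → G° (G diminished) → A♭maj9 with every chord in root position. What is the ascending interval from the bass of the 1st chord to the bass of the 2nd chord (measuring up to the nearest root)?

The roots are F♯ and C.
5 letter names make it a fifth; at 6 semitones (a half step narrower than perfect) the quality is diminished.

diminished fifth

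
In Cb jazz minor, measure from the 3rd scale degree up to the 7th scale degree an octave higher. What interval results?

Spelling Cb jazz minor: Cb Db Ebb Fb Gb Ab Bb.
So we need the interval from Ebb up to Bb.
Ebb up to Bb is 20 semitones, a half step wider than a perfect twelfth, so the interval is augmented.

A12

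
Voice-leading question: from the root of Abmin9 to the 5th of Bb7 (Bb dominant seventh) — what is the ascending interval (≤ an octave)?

major sixth

Abmin9 has Ab as its root, and Bb7 (Bb dominant seventh) has F as its 5th.
From Ab to F is 9 semitones, exactly the major sixth.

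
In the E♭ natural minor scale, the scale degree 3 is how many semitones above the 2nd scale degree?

The scale is E♭ F G♭ A♭ B♭ C♭ D♭.
F up to G♭ is a minor second — 1 semitone.

1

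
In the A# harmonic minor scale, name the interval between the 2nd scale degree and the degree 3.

minor 2nd

Spelling the A# harmonic minor scale: A# B# C# D# E# F# G##.
So we need the interval from B# up to C#.
From B# to C#: 1 semitone over a second = minor.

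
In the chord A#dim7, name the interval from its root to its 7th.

A#dim7 is spelled A#, C#, E, G.
The root is A# and the 7th is G.
From A# to G: 9 semitones over a seventh = diminished.

diminished seventh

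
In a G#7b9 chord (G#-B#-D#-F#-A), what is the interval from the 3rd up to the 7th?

diminished fifth

So we need the interval from B# up to F#.
From B# to F#: 6 semitones over a fifth = diminished.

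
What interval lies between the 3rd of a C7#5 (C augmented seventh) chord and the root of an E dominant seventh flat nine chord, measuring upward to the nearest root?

P1

C7#5 (C augmented seventh) has E as its 3rd, and E dominant seventh flat nine has E as its root.
From E to E is 0 semitones, exactly the perfect unison.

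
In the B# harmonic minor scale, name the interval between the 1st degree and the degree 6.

minor sixth

B# harmonic minor: B# C## D# E# F## G# A##.
That puts B# below G#.
From B# to G#: 8 semitones over a sixth = minor.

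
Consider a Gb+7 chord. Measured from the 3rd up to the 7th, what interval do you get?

Gbaug7 is spelled Gb-Bb-D-Fb.
That puts Bb below Fb.
Bb up to Fb is 6 semitones, a half step narrower than a perfect fifth, so the interval is diminished.

diminished 5th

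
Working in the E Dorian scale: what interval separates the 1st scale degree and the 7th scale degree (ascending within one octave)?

minor seventh

Spelling the E Dorian scale: E F# G A B C# D.
So we need the interval from E up to D.
7 letter names make it a seventh; at 10 semitones (a half step narrower than major) the quality is minor.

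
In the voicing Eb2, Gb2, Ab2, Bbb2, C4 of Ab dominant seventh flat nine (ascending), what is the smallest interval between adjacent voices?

Adjacent intervals: Eb2→Gb2 = minor third; Gb2→Ab2 = major second; Ab2→Bbb2 = minor second; Bbb2→C4 = augmented ninth.
The smallest is Ab2 to Bbb2, a minor second (1 semitone).

minor second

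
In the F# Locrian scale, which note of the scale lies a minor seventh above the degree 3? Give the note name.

The scale is F# G A B C D E.
The degree 3 is A; a minor seventh above that is G — scale degree 2.

G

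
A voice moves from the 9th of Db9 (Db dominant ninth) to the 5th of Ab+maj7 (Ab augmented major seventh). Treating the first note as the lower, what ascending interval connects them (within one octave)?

augmented unison

Db9 (Db dominant ninth) has Eb as its 9th, and Ab+maj7 (Ab augmented major seventh) has E as its 5th.
From Eb to E: 1 semitone over a unison = augmented.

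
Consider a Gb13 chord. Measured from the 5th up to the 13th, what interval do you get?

major ninth

The chord tones of Gb13 are Gb Bb Db Fb Ab Eb.
The 5th is Db and the 13th is Eb.
Db up to Eb spans 9 letter names and 14 semitones — a major ninth.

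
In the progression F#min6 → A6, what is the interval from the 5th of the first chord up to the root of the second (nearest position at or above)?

The 5th of F#min6 is C#; the root of A6 is A.
C# up to A is 8 semitones, a half step narrower than a major sixth, so the interval is minor.

minor sixth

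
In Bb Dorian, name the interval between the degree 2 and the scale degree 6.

perfect fifth

Spelling Bb Dorian: Bb C Db Eb F G Ab.
The degree 2 is C and the 6th scale degree is G.
From C to G is 7 semitones, exactly the perfect fifth.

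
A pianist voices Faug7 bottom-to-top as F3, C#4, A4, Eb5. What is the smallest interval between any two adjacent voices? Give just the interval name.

Adjacent intervals: F3→C#4 = augmented fifth; C#4→A4 = minor sixth; A4→Eb5 = diminished fifth.
The smallest is A4 to Eb5, a diminished fifth (6 semitones).

diminished fifth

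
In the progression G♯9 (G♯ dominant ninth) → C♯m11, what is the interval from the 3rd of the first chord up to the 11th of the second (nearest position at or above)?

diminished 5th

The 3rd of G♯9 (G♯ dominant ninth) is B♯; the 11th of C♯m11 is F♯.
B♯ up to F♯ is 6 semitones, a half step narrower than a perfect fifth, so the interval is diminished.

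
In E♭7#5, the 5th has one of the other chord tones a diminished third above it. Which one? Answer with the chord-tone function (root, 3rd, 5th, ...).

Spelling the chord: E♭-G-B-D♭.
The 5th is B. A diminished third above B is D♭.
D♭ is the chord's 7th.

7th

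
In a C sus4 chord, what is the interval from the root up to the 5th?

P5

C sus4: C–F–G.
Root = C; 5th = G.
C up to G spans 5 letter names and 7 semitones — a perfect fifth.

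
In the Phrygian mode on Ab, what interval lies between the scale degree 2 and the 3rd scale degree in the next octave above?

The scale runs Ab Bbb Cb Db Eb Fb Gb.
So we need the interval from Bbb up to Cb.
From Bbb to Cb is 14 semitones, exactly the major ninth.

major ninth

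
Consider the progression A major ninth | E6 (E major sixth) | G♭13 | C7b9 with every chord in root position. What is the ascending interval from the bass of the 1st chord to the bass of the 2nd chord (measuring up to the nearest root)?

perfect fifth

The roots are A and E.
From A to E is 7 semitones, exactly the perfect fifth.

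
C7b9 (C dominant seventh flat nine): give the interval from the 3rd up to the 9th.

diminished 7th

C dominant seventh flat nine: C, E, G, Bb, Db.
That puts E below Db.
7 letter names make it a seventh; at 9 semitones (a whole step narrower than major) the quality is diminished.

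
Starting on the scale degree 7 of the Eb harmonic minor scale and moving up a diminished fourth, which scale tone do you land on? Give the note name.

The scale is Eb F Gb Ab Bb Cb D.
The scale degree 7 is D; a diminished fourth above that is Gb — scale degree 3.

Gb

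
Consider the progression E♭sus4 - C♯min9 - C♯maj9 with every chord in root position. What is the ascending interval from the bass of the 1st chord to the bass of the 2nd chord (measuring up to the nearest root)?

The roots are E♭ and C♯.
6 letter names make it a sixth; at 10 semitones (a half step wider than major) the quality is augmented.

augmented sixth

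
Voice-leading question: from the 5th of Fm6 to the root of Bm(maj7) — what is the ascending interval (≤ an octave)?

major 7th

The 5th of Fm6 is C; the root of Bm(maj7) is B.
Counting 7 letters and 11 half steps from C gives a major seventh.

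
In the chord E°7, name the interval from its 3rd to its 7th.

diminished fifth

The chord tones of E°7 (E diminished seventh) are E–G–Bb–Db.
So we need the interval from G up to Db.
G up to Db is 6 semitones, a half step narrower than a perfect fifth, so the interval is diminished.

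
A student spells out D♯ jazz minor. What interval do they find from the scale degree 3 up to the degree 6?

Spelling D♯ jazz minor: D♯ E♯ F♯ G♯ A♯ B♯ C𝄪.
That puts F♯ below B♯.
From F♯ to B♯: 6 semitones over a fourth = augmented.

augmented 4th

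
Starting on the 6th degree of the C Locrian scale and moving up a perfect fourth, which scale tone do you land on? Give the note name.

Db

The scale is C Db Eb F Gb Ab Bb.
The 6th degree is Ab; a perfect fourth above that is Db — scale degree 2.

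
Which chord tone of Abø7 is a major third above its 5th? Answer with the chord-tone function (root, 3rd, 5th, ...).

Abø7 (Ab half-diminished seventh): Ab-Cb-Ebb-Gb.
The 5th is Ebb. A major third above Ebb is Gb.
Gb is the chord's 7th.

7th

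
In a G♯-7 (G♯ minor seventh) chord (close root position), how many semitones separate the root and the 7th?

G♯min7: G♯-B-D♯-F♯.
G♯ to F♯ is a minor seventh: 10 semitones.

10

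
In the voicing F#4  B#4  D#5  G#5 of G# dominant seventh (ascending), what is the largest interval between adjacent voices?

Adjacent intervals: F#4→B#4 = augmented fourth; B#4→D#5 = minor third; D#5→G#5 = perfect fourth.
The largest is F#4 to B#4, an augmented fourth (6 semitones).

augmented fourth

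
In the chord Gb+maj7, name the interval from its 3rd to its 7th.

Spelling the chord: Gb Bb D F.
The 3rd is Bb and the 7th is F.
Bb up to F spans 5 letter names and 7 semitones — a perfect fifth.

P5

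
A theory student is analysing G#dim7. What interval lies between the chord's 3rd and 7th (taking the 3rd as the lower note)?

d5

G#dim7 (G# diminished seventh) is spelled G#-B-D-F.
That puts B below F.
From B to F: 6 semitones over a fifth = diminished.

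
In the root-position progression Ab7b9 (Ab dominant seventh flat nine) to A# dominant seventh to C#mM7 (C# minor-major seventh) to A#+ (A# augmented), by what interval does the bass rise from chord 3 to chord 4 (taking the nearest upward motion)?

The roots are C# and A#.
C# up to A# spans 6 letter names and 9 semitones — a major sixth.

major 6th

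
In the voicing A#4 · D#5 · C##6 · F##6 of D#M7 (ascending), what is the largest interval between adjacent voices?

major 7th

Adjacent intervals: A#4→D#5 = perfect fourth; D#5→C##6 = major seventh; C##6→F##6 = perfect fourth.
The largest is D#5 to C##6, a major seventh (11 semitones).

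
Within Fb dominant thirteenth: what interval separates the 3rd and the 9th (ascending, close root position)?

minor seventh

Fb13 is spelled Fb, Ab, Cb, Ebb, Gb, Db.
That puts Ab below Gb.
Ab up to Gb is 10 semitones, a half step narrower than a major seventh, so the interval is minor.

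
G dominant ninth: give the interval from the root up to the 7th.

minor seventh

Spelling the chord: G B D F A.
So we need the interval from G up to F.
From G to F: 10 semitones over a seventh = minor.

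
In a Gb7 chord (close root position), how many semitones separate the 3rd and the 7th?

The chord tones of Gb dominant seventh are Gb–Bb–Db–Fb.
Bb to Fb is a diminished fifth: 6 semitones.

6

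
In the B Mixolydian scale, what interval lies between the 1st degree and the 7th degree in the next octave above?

m14

B mixolydian: B C# D# E F# G# A.
That puts B below A.
14 letter names make it a fourteenth; at 22 semitones (a half step narrower than major) the quality is minor.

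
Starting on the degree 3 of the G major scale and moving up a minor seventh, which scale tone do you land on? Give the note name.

A

The scale is G A B C D E F#.
The degree 3 is B; a minor seventh above that is A — scale degree 2.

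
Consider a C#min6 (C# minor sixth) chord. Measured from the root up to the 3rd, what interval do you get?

m3

C# minor sixth: C#–E–G#–A#.
The root is C# and the 3rd is E.
C# up to E is 3 semitones, a half step narrower than a major third, so the interval is minor.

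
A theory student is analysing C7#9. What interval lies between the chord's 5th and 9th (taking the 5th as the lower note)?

C7#9: C-E-G-B♭-D♯.
That puts G below D♯.
G up to D♯ is 8 semitones, a half step wider than a perfect fifth, so the interval is augmented.

augmented fifth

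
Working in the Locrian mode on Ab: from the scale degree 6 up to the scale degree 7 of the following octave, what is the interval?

The scale runs Ab Bbb Cb Db Ebb Fb Gb.
That puts Fb below Gb.
From Fb to Gb is 14 semitones, exactly the major ninth.

M9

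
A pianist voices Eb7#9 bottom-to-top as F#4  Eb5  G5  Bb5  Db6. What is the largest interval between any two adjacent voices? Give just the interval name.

diminished seventh

Adjacent intervals: F#4→Eb5 = diminished seventh; Eb5→G5 = major third; G5→Bb5 = minor third; Bb5→Db6 = minor third.
The largest is F#4 to Eb5, a diminished seventh (9 semitones).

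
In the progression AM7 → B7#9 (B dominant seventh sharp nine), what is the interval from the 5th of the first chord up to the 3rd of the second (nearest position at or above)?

AM7 has E as its 5th, and B7#9 (B dominant seventh sharp nine) has D♯ as its 3rd.
From E to D♯ is 11 semitones, exactly the major seventh.

major seventh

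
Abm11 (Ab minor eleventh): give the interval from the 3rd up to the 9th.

M7

Abm11: Ab, Cb, Eb, Gb, Bb, Db.
The 3rd is Cb and the 9th is Bb.
Counting 7 letters and 11 half steps from Cb gives a major seventh.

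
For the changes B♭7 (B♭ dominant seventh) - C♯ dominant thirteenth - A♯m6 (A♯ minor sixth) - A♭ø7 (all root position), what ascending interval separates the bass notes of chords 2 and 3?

major sixth

The roots are C♯ and A♯.
Counting 6 letters and 9 half steps from C♯ gives a major sixth.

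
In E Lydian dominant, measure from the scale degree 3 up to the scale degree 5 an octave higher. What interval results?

The scale runs E F♯ G♯ A♯ B C♯ D.
So we need the interval from G♯ up to B.
G♯ up to B is 15 semitones, a half step narrower than a major tenth, so the interval is minor.

minor tenth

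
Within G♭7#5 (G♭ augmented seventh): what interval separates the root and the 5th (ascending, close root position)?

G♭aug7 is spelled G♭–B♭–D–F♭.
So we need the interval from G♭ up to D.
From G♭ to D: 8 semitones over a fifth = augmented.

augmented 5th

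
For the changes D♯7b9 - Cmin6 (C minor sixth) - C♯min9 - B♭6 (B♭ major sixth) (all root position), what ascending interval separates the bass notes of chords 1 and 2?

diminished 7th

The roots are D♯ and C.
7 letter names make it a seventh; at 9 semitones (a whole step narrower than major) the quality is diminished.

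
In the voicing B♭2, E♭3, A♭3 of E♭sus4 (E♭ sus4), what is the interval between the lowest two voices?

perfect fourth

Those voices are B♭2 and E♭3.
Counting 4 letters and 5 half steps from B♭ gives a perfect fourth.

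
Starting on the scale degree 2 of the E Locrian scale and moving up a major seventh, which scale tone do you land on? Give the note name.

E

The scale is E F G A Bb C D.
The scale degree 2 is F; a major seventh above that is E — scale degree 1.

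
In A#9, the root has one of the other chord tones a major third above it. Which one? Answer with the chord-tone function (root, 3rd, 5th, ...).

3rd

Spelling the chord: A# C## E# G# B#.
The root is A#. A major third above A# is C##.
C## is the chord's 3rd.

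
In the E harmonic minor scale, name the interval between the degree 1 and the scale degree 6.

Spelling the E harmonic minor scale: E F# G A B C D#.
Degree 1 = E; scale degree 6 = C.
6 letter names make it a sixth; at 8 semitones (a half step narrower than major) the quality is minor.

minor sixth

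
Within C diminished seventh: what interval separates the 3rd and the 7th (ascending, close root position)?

diminished fifth

The chord tones of C diminished seventh are C, E♭, G♭, B𝄫.
3rd = E♭; 7th = B𝄫.
5 letter names make it a fifth; at 6 semitones (a half step narrower than perfect) the quality is diminished.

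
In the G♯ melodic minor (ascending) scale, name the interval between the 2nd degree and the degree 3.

minor second

G♯ melodic minor: G♯ A♯ B C♯ D♯ E♯ F𝄪.
That puts A♯ below B.
A♯ up to B is 1 semitone, a half step narrower than a major second, so the interval is minor.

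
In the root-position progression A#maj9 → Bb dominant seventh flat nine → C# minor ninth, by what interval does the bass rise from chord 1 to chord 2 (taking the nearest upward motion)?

diminished 2nd

The roots are A# and Bb.
A# up to Bb is 0 semitones, a whole step narrower than a major second, so the interval is diminished.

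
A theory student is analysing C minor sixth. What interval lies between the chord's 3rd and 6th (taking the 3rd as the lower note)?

Spelling the chord: C, Eb, G, A.
3rd = Eb; 6th = A.
Eb up to A is 6 semitones, a half step wider than a perfect fourth, so the interval is augmented.

augmented 4th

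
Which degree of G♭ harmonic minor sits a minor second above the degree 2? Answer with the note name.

Bbb

The scale is G♭ A♭ B𝄫 C♭ D♭ E𝄫 F.
The degree 2 is A♭; a minor second above that is B𝄫 — scale degree 3.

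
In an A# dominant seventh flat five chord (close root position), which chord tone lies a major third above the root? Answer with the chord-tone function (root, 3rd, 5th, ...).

3rd

A# dominant seventh flat five: A#, C##, E, G#.
The root is A#. A major third above A# is C##.
C## is the chord's 3rd.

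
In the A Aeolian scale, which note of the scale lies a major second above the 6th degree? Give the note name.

G

The scale is A B C D E F G.
The 6th degree is F; a major second above that is G — scale degree 7.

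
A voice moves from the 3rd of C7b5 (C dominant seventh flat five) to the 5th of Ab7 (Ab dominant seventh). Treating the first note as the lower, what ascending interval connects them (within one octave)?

The 3rd of C7b5 (C dominant seventh flat five) is E; the 5th of Ab7 (Ab dominant seventh) is Eb.
From E to Eb: 11 semitones over an octave = diminished.

diminished octave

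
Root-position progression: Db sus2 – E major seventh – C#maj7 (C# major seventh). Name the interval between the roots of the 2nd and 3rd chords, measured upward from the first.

The roots are E and C#.
From E to C# is 9 semitones, exactly the major sixth.

major sixth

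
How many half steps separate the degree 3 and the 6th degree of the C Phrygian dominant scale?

The scale is C Db E F G Ab Bb.
E up to Ab is a diminished fourth — 4 semitones.

4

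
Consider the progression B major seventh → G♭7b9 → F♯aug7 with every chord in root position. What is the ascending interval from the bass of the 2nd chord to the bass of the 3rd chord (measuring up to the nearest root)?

The roots are G♭ and F♯.
From G♭ to F♯: 12 semitones over a seventh = augmented.

augmented seventh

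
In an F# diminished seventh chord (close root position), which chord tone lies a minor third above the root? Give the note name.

A

F#dim7 (F# diminished seventh): F# A C Eb.
The root is F#. A minor third above F# is A.
A is the chord's 3rd.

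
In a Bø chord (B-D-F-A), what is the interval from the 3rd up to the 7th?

P5

3rd = D; 7th = A.
Counting 5 letters and 7 half steps from D gives a perfect fifth.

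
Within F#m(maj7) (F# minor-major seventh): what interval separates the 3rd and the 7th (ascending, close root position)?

augmented fifth

Spelling the chord: F#–A–C#–E#.
So we need the interval from A up to E#.
A up to E# is 8 semitones, a half step wider than a perfect fifth, so the interval is augmented.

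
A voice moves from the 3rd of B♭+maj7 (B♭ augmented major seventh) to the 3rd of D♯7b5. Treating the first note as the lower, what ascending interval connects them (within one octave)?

The 3rd of B♭+maj7 (B♭ augmented major seventh) is D; the 3rd of D♯7b5 is F𝄪.
D up to F𝄪 is 5 semitones, a half step wider than a major third, so the interval is augmented.

augmented third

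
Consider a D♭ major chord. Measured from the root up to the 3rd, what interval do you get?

The chord tones of D♭ (D♭ major) are D♭, F, A♭.
Root = D♭; 3rd = F.
D♭ up to F spans 3 letter names and 4 semitones — a major third.

major 3rd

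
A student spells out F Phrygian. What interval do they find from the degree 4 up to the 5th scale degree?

Spelling F Phrygian: F G♭ A♭ B♭ C D♭ E♭.
That puts B♭ below C.
From B♭ to C is 2 semitones, exactly the major second.

major second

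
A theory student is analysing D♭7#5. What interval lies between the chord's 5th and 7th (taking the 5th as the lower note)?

Spelling the chord: D♭, F, A, C♭.
So we need the interval from A up to C♭.
From A to C♭: 2 semitones over a third = diminished.

d3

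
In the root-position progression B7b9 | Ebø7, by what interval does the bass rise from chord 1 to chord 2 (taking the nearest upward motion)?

d4

The roots are B and Eb.
B up to Eb is 4 semitones, a half step narrower than a perfect fourth, so the interval is diminished.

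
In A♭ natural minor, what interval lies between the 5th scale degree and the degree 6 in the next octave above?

The scale runs A♭ B♭ C♭ D♭ E♭ F♭ G♭.
5th scale degree = E♭; 6th scale degree (up an octave) = F♭.
From E♭ to F♭: 13 semitones over a ninth = minor.

minor ninth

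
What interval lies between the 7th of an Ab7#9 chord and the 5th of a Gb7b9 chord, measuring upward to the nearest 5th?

Ab7#9 has Gb as its 7th, and Gb7b9 has Db as its 5th.
Gb up to Db spans 5 letter names and 7 semitones — a perfect fifth.

perfect fifth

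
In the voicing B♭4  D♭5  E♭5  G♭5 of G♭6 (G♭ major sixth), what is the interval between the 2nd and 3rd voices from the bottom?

major second

Those voices are D♭5 and E♭5.
Counting 2 letters and 2 half steps from D♭ gives a major second.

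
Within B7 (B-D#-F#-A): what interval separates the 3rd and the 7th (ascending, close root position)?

3rd = D#; 7th = A.
From D# to A: 6 semitones over a fifth = diminished.

diminished 5th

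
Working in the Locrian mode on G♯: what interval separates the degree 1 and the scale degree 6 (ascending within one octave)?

G♯ locrian: G♯ A B C♯ D E F♯.
The degree 1 is G♯ and the degree 6 is E.
G♯ up to E is 8 semitones, a half step narrower than a major sixth, so the interval is minor.

m6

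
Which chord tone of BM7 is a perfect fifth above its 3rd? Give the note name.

A#

BΔ7 (B major seventh) is spelled B, D#, F#, A#.
The 3rd is D#. A perfect fifth above D# is A#.
A# is the chord's 7th.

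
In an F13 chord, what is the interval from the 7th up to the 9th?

major third

The chord tones of F dominant thirteenth are F, A, C, Eb, G, D.
The 7th is Eb and the 9th is G.
Counting 3 letters and 4 half steps from Eb gives a major third.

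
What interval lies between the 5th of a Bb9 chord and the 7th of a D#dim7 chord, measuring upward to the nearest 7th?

The 5th of Bb9 is F; the 7th of D#dim7 is C.
Counting 5 letters and 7 half steps from F gives a perfect fifth.

perfect fifth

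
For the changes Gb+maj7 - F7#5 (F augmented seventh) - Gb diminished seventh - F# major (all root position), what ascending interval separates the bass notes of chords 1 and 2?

The roots are Gb and F.
Counting 7 letters and 11 half steps from Gb gives a major seventh.

major seventh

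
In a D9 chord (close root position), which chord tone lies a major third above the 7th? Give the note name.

E

The chord tones of D9 (D dominant ninth) are D F# A C E.
The 7th is C. A major third above C is E.
E is the chord's 9th.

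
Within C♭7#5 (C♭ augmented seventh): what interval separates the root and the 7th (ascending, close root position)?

Spelling the chord: C♭, E♭, G, B𝄫.
That puts C♭ below B𝄫.
7 letter names make it a seventh; at 10 semitones (a half step narrower than major) the quality is minor.

minor seventh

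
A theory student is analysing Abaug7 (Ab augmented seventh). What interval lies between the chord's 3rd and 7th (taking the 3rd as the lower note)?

d5

Abaug7: Ab-C-E-Gb.
That puts C below Gb.
C up to Gb is 6 semitones, a half step narrower than a perfect fifth, so the interval is diminished.
That tritone between 3rd and 7th is what gives the dominant seventh its pull toward resolution.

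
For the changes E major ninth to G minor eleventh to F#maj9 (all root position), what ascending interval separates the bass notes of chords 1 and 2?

The roots are E and G.
3 letter names make it a third; at 3 semitones (a half step narrower than major) the quality is minor.

minor 3rd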